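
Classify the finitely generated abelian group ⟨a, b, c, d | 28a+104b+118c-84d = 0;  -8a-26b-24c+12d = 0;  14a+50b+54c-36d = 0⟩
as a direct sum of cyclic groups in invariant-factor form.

rank_ℚ(R)=3; free=4−3=1
SNF(R) diag = [2, 2, 6] → torsion [2, 2, 6]

Answer: M ≅ ℤ^1 ⊕ ℤ/2 ⊕ ℤ/2 ⊕ ℤ/6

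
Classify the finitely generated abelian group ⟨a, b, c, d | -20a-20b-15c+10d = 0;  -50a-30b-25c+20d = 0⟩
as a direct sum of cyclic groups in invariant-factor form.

Answer: M ≅ ℤ^2 ⊕ ℤ/5 ⊕ ℤ/10

Derivation:
rank_ℚ(R)=2; free=4−2=2
SNF(R) diag = [5, 10] → torsion [5, 10]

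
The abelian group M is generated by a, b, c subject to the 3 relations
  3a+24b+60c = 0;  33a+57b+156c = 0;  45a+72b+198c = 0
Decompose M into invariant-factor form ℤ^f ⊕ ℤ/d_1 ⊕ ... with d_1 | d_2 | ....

Answer: M ≅ ℤ/3 ⊕ ℤ/9 ⊕ ℤ/18

Derivation:
rank_ℚ(R)=3; free=3−3=0
SNF(R) diag = [3, 9, 18] → torsion [3, 9, 18]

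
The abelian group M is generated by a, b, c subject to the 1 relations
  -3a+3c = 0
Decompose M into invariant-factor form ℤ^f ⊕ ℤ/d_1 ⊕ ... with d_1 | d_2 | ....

Answer: M ≅ ℤ^2 ⊕ ℤ/3

Derivation:
rank_ℚ(R)=1; free=3−1=2
SNF(R) diag = [3] → torsion [3]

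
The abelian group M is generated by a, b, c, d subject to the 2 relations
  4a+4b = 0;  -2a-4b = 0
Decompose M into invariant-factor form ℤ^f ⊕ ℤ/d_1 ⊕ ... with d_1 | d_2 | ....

rank_ℚ(R)=2; free=4−2=2
SNF(R) diag = [2, 4] → torsion [2, 4]

Answer: M ≅ ℤ^2 ⊕ ℤ/2 ⊕ ℤ/4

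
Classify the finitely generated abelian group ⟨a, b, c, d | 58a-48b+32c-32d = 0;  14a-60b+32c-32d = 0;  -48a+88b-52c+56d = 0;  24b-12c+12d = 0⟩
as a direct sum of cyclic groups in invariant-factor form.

Answer: M ≅ ℤ/2 ⊕ ℤ/4 ⊕ ℤ/4 ⊕ ℤ/12

Derivation:
rank_ℚ(R)=4; free=4−4=0
SNF(R) diag = [2, 4, 4, 12] → torsion [2, 4, 4, 12]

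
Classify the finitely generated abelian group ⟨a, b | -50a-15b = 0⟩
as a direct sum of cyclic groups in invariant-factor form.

Answer: M ≅ ℤ^1 ⊕ ℤ/5

Derivation:
rank_ℚ(R)=1; free=2−1=1
SNF(R) diag = [5] → torsion [5]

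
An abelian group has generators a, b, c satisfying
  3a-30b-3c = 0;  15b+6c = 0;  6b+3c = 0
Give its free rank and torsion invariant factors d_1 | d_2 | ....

Answer: M ≅ ℤ/3 ⊕ ℤ/3 ⊕ ℤ/3

Derivation:
rank_ℚ(R)=3; free=3−3=0
SNF(R) diag = [3, 3, 3] → torsion [3, 3, 3]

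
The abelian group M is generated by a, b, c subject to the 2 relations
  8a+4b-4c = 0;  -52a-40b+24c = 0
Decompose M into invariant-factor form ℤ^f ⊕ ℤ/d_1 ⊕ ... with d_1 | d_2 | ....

rank_ℚ(R)=2; free=3−2=1
SNF(R) diag = [4, 4] → torsion [4, 4]

Answer: M ≅ ℤ^1 ⊕ ℤ/4 ⊕ ℤ/4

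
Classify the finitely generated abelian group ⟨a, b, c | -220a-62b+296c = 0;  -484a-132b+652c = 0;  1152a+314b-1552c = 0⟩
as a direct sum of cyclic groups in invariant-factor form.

Answer: M ≅ ℤ/2 ⊕ ℤ/4 ⊕ ℤ/12

Derivation:
rank_ℚ(R)=3; free=3−3=0
SNF(R) diag = [2, 4, 12] → torsion [2, 4, 12]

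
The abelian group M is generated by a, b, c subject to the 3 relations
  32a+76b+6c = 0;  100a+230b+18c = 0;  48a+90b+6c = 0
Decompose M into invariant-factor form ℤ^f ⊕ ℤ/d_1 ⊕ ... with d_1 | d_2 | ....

Answer: M ≅ ℤ/2 ⊕ ℤ/6 ⊕ ℤ/12

Derivation:
rank_ℚ(R)=3; free=3−3=0
SNF(R) diag = [2, 6, 12] → torsion [2, 6, 12]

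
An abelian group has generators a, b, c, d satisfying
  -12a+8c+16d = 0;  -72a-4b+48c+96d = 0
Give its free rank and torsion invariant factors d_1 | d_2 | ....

rank_ℚ(R)=2; free=4−2=2
SNF(R) diag = [4, 4] → torsion [4, 4]

Answer: M ≅ ℤ^2 ⊕ ℤ/4 ⊕ ℤ/4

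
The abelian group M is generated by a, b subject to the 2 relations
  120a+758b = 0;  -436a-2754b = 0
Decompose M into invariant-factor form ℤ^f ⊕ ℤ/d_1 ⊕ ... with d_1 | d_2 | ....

Answer: M ≅ ℤ/2 ⊕ ℤ/4

Derivation:
rank_ℚ(R)=2; free=2−2=0
SNF(R) diag = [2, 4] → torsion [2, 4]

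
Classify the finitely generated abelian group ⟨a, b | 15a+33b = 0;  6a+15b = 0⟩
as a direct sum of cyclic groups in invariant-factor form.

rank_ℚ(R)=2; free=2−2=0
SNF(R) diag = [3, 9] → torsion [3, 9]

Answer: M ≅ ℤ/3 ⊕ ℤ/9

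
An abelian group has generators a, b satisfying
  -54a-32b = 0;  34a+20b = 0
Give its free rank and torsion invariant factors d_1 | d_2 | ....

rank_ℚ(R)=2; free=2−2=0
SNF(R) diag = [2, 4] → torsion [2, 4]

Answer: M ≅ ℤ/2 ⊕ ℤ/4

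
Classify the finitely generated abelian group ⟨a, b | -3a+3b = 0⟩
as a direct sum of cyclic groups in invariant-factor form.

rank_ℚ(R)=1; free=2−1=1
SNF(R) diag = [3] → torsion [3]

Answer: M ≅ ℤ^1 ⊕ ℤ/3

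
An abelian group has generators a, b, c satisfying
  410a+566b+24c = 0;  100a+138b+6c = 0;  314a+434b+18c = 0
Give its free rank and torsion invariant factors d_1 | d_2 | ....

rank_ℚ(R)=3; free=3−3=0
SNF(R) diag = [2, 2, 6] → torsion [2, 2, 6]

Answer: M ≅ ℤ/2 ⊕ ℤ/2 ⊕ ℤ/6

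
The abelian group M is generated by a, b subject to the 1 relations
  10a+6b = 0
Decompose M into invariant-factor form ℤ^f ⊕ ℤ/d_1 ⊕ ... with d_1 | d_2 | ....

rank_ℚ(R)=1; free=2−1=1
SNF(R) diag = [2] → torsion [2]

Answer: M ≅ ℤ^1 ⊕ ℤ/2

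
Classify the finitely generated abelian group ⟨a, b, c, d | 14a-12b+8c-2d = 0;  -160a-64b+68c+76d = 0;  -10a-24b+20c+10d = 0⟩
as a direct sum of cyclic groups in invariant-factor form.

Answer: M ≅ ℤ^1 ⊕ ℤ/2 ⊕ ℤ/4 ⊕ ℤ/12

Derivation:
rank_ℚ(R)=3; free=4−3=1
SNF(R) diag = [2, 4, 12] → torsion [2, 4, 12]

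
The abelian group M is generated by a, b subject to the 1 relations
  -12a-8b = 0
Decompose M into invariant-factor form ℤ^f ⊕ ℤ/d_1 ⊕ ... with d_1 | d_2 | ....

rank_ℚ(R)=1; free=2−1=1
SNF(R) diag = [4] → torsion [4]

Answer: M ≅ ℤ^1 ⊕ ℤ/4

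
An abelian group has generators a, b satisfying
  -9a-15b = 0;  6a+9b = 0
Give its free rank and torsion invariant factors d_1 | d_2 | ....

Answer: M ≅ ℤ/3 ⊕ ℤ/3

Derivation:
rank_ℚ(R)=2; free=2−2=0
SNF(R) diag = [3, 3] → torsion [3, 3]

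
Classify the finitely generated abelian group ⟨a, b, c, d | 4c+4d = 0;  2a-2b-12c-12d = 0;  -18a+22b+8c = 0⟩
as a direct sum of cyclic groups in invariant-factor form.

rank_ℚ(R)=3; free=4−3=1
SNF(R) diag = [2, 4, 4] → torsion [2, 4, 4]

Answer: M ≅ ℤ^1 ⊕ ℤ/2 ⊕ ℤ/4 ⊕ ℤ/4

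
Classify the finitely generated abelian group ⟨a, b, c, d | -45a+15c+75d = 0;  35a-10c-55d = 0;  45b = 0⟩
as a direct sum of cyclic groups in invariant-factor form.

Answer: M ≅ ℤ^1 ⊕ ℤ/5 ⊕ ℤ/15 ⊕ ℤ/45

Derivation:
rank_ℚ(R)=3; free=4−3=1
SNF(R) diag = [5, 15, 45] → torsion [5, 15, 45]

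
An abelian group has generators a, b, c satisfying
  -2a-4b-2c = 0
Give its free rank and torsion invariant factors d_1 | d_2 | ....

Answer: M ≅ ℤ^2 ⊕ ℤ/2

Derivation:
rank_ℚ(R)=1; free=3−1=2
SNF(R) diag = [2] → torsion [2]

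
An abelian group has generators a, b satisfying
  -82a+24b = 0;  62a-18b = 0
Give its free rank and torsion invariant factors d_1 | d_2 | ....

Answer: M ≅ ℤ/2 ⊕ ℤ/6

Derivation:
rank_ℚ(R)=2; free=2−2=0
SNF(R) diag = [2, 6] → torsion [2, 6]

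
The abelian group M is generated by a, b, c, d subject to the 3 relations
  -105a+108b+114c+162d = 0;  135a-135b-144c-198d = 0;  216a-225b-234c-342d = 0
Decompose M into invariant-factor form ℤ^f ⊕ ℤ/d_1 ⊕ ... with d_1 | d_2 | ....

Answer: M ≅ ℤ^1 ⊕ ℤ/3 ⊕ ℤ/9 ⊕ ℤ/18

Derivation:
rank_ℚ(R)=3; free=4−3=1
SNF(R) diag = [3, 9, 18] → torsion [3, 9, 18]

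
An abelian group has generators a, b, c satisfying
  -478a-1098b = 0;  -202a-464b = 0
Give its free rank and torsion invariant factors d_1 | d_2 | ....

Answer: M ≅ ℤ^1 ⊕ ℤ/2 ⊕ ℤ/2

Derivation:
rank_ℚ(R)=2; free=3−2=1
SNF(R) diag = [2, 2] → torsion [2, 2]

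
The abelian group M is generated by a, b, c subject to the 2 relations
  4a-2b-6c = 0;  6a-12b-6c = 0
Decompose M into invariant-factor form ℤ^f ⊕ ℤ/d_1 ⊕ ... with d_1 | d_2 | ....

rank_ℚ(R)=2; free=3−2=1
SNF(R) diag = [2, 6] → torsion [2, 6]

Answer: M ≅ ℤ^1 ⊕ ℤ/2 ⊕ ℤ/6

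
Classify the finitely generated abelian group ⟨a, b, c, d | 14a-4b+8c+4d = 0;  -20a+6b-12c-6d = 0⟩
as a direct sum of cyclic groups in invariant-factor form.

Answer: M ≅ ℤ^2 ⊕ ℤ/2 ⊕ ℤ/2

Derivation:
rank_ℚ(R)=2; free=4−2=2
SNF(R) diag = [2, 2] → torsion [2, 2]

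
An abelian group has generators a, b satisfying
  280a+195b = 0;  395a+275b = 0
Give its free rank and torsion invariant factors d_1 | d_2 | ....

rank_ℚ(R)=2; free=2−2=0
SNF(R) diag = [5, 5] → torsion [5, 5]

Answer: M ≅ ℤ/5 ⊕ ℤ/5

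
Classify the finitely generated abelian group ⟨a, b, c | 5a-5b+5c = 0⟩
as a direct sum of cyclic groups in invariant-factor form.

rank_ℚ(R)=1; free=3−1=2
SNF(R) diag = [5] → torsion [5]

Answer: M ≅ ℤ^2 ⊕ ℤ/5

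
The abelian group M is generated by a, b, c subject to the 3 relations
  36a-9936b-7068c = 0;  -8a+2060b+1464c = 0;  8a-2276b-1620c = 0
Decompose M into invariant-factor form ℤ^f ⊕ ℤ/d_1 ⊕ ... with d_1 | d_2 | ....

Answer: M ≅ ℤ/4 ⊕ ℤ/12 ⊕ ℤ/36

Derivation:
rank_ℚ(R)=3; free=3−3=0
SNF(R) diag = [4, 12, 36] → torsion [4, 12, 36]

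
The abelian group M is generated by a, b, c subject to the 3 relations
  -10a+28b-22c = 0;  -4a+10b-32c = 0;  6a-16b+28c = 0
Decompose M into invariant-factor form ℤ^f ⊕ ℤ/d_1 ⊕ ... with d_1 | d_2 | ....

Answer: M ≅ ℤ/2 ⊕ ℤ/2 ⊕ ℤ/2

Derivation:
rank_ℚ(R)=3; free=3−3=0
SNF(R) diag = [2, 2, 2] → torsion [2, 2, 2]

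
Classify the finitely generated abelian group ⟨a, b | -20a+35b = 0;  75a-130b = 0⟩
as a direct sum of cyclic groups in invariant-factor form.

rank_ℚ(R)=2; free=2−2=0
SNF(R) diag = [5, 5] → torsion [5, 5]

Answer: M ≅ ℤ/5 ⊕ ℤ/5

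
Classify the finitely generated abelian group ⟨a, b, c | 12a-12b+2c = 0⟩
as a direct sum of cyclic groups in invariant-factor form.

Answer: M ≅ ℤ^2 ⊕ ℤ/2

Derivation:
rank_ℚ(R)=1; free=3−1=2
SNF(R) diag = [2] → torsion [2]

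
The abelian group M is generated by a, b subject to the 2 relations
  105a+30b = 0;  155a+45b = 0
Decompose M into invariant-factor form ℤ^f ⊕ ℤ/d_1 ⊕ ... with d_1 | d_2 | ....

rank_ℚ(R)=2; free=2−2=0
SNF(R) diag = [5, 15] → torsion [5, 15]

Answer: M ≅ ℤ/5 ⊕ ℤ/15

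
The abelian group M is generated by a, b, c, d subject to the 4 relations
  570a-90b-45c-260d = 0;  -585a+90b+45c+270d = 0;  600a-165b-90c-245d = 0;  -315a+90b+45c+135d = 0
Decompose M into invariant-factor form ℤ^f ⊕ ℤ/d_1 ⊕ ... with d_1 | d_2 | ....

Answer: M ≅ ℤ/5 ⊕ ℤ/15 ⊕ ℤ/45 ⊕ ℤ/135

Derivation:
rank_ℚ(R)=4; free=4−4=0
SNF(R) diag = [5, 15, 45, 135] → torsion [5, 15, 45, 135]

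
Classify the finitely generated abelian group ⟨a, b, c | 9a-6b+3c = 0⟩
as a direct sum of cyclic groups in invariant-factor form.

Answer: M ≅ ℤ^2 ⊕ ℤ/3

Derivation:
rank_ℚ(R)=1; free=3−1=2
SNF(R) diag = [3] → torsion [3]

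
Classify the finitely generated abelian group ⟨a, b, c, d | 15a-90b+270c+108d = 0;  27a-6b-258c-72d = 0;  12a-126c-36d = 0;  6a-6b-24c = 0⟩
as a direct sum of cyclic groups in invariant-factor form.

rank_ℚ(R)=4; free=4−4=0
SNF(R) diag = [3, 6, 18, 36] → torsion [3, 6, 18, 36]

Answer: M ≅ ℤ/3 ⊕ ℤ/6 ⊕ ℤ/18 ⊕ ℤ/36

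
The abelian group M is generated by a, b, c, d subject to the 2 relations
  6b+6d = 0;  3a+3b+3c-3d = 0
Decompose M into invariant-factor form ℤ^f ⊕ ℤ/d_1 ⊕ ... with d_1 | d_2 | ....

rank_ℚ(R)=2; free=4−2=2
SNF(R) diag = [3, 6] → torsion [3, 6]

Answer: M ≅ ℤ^2 ⊕ ℤ/3 ⊕ ℤ/6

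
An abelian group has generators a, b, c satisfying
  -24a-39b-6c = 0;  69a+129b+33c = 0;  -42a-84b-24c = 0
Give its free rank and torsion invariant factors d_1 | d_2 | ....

Answer: M ≅ ℤ/3 ⊕ ℤ/9 ⊕ ℤ/18

Derivation:
rank_ℚ(R)=3; free=3−3=0
SNF(R) diag = [3, 9, 18] → torsion [3, 9, 18]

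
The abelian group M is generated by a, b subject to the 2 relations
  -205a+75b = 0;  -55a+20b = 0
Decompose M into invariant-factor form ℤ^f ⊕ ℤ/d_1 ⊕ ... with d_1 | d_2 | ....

Answer: M ≅ ℤ/5 ⊕ ℤ/5

Derivation:
rank_ℚ(R)=2; free=2−2=0
SNF(R) diag = [5, 5] → torsion [5, 5]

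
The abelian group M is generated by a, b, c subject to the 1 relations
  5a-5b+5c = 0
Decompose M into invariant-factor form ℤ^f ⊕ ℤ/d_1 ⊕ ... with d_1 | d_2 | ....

rank_ℚ(R)=1; free=3−1=2
SNF(R) diag = [5] → torsion [5]

Answer: M ≅ ℤ^2 ⊕ ℤ/5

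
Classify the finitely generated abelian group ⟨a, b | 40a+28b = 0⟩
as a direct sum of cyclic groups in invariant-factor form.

rank_ℚ(R)=1; free=2−1=1
SNF(R) diag = [4] → torsion [4]

Answer: M ≅ ℤ^1 ⊕ ℤ/4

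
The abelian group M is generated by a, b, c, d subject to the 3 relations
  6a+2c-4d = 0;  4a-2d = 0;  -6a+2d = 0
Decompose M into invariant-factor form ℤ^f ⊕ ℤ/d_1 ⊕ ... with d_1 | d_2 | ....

Answer: M ≅ ℤ^1 ⊕ ℤ/2 ⊕ ℤ/2 ⊕ ℤ/2

Derivation:
rank_ℚ(R)=3; free=4−3=1
SNF(R) diag = [2, 2, 2] → torsion [2, 2, 2]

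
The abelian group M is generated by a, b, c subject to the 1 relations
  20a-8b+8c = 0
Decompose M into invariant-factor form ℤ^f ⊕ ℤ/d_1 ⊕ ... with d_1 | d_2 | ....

rank_ℚ(R)=1; free=3−1=2
SNF(R) diag = [4] → torsion [4]

Answer: M ≅ ℤ^2 ⊕ ℤ/4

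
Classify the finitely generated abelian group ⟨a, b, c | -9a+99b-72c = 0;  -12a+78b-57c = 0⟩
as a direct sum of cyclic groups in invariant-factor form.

rank_ℚ(R)=2; free=3−2=1
SNF(R) diag = [3, 9] → torsion [3, 9]

Answer: M ≅ ℤ^1 ⊕ ℤ/3 ⊕ ℤ/9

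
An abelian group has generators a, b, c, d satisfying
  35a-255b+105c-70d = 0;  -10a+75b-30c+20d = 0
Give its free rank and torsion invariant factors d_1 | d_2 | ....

rank_ℚ(R)=2; free=4−2=2
SNF(R) diag = [5, 15] → torsion [5, 15]

Answer: M ≅ ℤ^2 ⊕ ℤ/5 ⊕ ℤ/15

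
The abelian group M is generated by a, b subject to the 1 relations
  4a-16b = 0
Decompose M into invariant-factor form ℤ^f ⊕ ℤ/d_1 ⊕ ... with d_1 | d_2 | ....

rank_ℚ(R)=1; free=2−1=1
SNF(R) diag = [4] → torsion [4]

Answer: M ≅ ℤ^1 ⊕ ℤ/4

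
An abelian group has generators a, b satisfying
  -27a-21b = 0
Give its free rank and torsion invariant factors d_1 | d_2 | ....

Answer: M ≅ ℤ^1 ⊕ ℤ/3

Derivation:
rank_ℚ(R)=1; free=2−1=1
SNF(R) diag = [3] → torsion [3]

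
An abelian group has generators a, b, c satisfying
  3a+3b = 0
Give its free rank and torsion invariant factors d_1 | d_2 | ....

rank_ℚ(R)=1; free=3−1=2
SNF(R) diag = [3] → torsion [3]

Answer: M ≅ ℤ^2 ⊕ ℤ/3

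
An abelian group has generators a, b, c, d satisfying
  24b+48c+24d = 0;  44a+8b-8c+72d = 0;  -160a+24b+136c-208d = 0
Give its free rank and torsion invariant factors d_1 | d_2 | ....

Answer: M ≅ ℤ^1 ⊕ ℤ/4 ⊕ ℤ/8 ⊕ ℤ/24

Derivation:
rank_ℚ(R)=3; free=4−3=1
SNF(R) diag = [4, 8, 24] → torsion [4, 8, 24]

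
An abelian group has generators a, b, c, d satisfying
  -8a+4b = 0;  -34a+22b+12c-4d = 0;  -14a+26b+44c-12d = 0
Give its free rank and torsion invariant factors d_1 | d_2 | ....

Answer: M ≅ ℤ^1 ⊕ ℤ/2 ⊕ ℤ/4 ⊕ ℤ/8

Derivation:
rank_ℚ(R)=3; free=4−3=1
SNF(R) diag = [2, 4, 8] → torsion [2, 4, 8]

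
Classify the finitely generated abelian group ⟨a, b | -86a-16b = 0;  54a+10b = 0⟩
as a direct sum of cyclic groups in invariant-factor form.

Answer: M ≅ ℤ/2 ⊕ ℤ/2

Derivation:
rank_ℚ(R)=2; free=2−2=0
SNF(R) diag = [2, 2] → torsion [2, 2]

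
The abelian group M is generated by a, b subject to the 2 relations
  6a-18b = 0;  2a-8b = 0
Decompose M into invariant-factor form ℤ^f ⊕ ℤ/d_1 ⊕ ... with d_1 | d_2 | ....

Answer: M ≅ ℤ/2 ⊕ ℤ/6

Derivation:
rank_ℚ(R)=2; free=2−2=0
SNF(R) diag = [2, 6] → torsion [2, 6]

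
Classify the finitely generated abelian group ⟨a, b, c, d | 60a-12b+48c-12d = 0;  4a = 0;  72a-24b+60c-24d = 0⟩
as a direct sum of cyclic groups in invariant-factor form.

rank_ℚ(R)=3; free=4−3=1
SNF(R) diag = [4, 12, 36] → torsion [4, 12, 36]

Answer: M ≅ ℤ^1 ⊕ ℤ/4 ⊕ ℤ/12 ⊕ ℤ/36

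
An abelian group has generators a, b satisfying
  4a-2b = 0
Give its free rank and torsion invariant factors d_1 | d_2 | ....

Answer: M ≅ ℤ^1 ⊕ ℤ/2

Derivation:
rank_ℚ(R)=1; free=2−1=1
SNF(R) diag = [2] → torsion [2]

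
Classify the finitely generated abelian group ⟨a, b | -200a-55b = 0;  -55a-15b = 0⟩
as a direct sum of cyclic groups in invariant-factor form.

rank_ℚ(R)=2; free=2−2=0
SNF(R) diag = [5, 5] → torsion [5, 5]

Answer: M ≅ ℤ/5 ⊕ ℤ/5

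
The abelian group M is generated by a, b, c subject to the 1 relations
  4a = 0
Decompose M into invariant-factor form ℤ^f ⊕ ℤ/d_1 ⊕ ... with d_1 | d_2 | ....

Answer: M ≅ ℤ^2 ⊕ ℤ/4

Derivation:
rank_ℚ(R)=1; free=3−1=2
SNF(R) diag = [4] → torsion [4]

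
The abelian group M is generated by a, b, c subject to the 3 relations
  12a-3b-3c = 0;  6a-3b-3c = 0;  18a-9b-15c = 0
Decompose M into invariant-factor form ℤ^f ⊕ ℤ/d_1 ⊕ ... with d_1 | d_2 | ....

Answer: M ≅ ℤ/3 ⊕ ℤ/6 ⊕ ℤ/6

Derivation:
rank_ℚ(R)=3; free=3−3=0
SNF(R) diag = [3, 6, 6] → torsion [3, 6, 6]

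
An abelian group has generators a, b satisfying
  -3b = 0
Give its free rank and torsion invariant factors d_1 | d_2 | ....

rank_ℚ(R)=1; free=2−1=1
SNF(R) diag = [3] → torsion [3]

Answer: M ≅ ℤ^1 ⊕ ℤ/3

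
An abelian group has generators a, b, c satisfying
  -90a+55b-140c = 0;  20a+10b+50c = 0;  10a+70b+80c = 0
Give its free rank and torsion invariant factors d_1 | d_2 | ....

rank_ℚ(R)=3; free=3−3=0
SNF(R) diag = [5, 10, 10] → torsion [5, 10, 10]

Answer: M ≅ ℤ/5 ⊕ ℤ/10 ⊕ ℤ/10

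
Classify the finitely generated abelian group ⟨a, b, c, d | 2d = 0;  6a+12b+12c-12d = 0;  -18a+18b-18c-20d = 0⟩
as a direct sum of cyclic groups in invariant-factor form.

Answer: M ≅ ℤ^1 ⊕ ℤ/2 ⊕ ℤ/6 ⊕ ℤ/18

Derivation:
rank_ℚ(R)=3; free=4−3=1
SNF(R) diag = [2, 6, 18] → torsion [2, 6, 18]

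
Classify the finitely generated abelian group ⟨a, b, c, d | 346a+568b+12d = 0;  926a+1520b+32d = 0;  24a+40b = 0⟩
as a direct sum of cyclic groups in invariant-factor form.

rank_ℚ(R)=3; free=4−3=1
SNF(R) diag = [2, 4, 8] → torsion [2, 4, 8]

Answer: M ≅ ℤ^1 ⊕ ℤ/2 ⊕ ℤ/4 ⊕ ℤ/8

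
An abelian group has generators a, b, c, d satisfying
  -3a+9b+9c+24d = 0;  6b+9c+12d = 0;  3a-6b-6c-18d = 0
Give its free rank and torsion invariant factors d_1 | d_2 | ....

Answer: M ≅ ℤ^1 ⊕ ℤ/3 ⊕ ℤ/3 ⊕ ℤ/3

Derivation:
rank_ℚ(R)=3; free=4−3=1
SNF(R) diag = [3, 3, 3] → torsion [3, 3, 3]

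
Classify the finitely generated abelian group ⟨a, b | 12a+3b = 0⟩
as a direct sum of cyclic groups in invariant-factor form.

Answer: M ≅ ℤ^1 ⊕ ℤ/3

Derivation:
rank_ℚ(R)=1; free=2−1=1
SNF(R) diag = [3] → torsion [3]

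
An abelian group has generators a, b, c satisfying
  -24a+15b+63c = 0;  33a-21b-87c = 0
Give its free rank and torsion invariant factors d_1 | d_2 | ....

Answer: M ≅ ℤ^1 ⊕ ℤ/3 ⊕ ℤ/3

Derivation:
rank_ℚ(R)=2; free=3−2=1
SNF(R) diag = [3, 3] → torsion [3, 3]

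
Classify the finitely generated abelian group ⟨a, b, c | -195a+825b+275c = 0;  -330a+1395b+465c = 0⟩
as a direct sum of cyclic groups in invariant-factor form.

rank_ℚ(R)=2; free=3−2=1
SNF(R) diag = [5, 15] → torsion [5, 15]

Answer: M ≅ ℤ^1 ⊕ ℤ/5 ⊕ ℤ/15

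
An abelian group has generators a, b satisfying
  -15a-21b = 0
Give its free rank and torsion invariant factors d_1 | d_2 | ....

rank_ℚ(R)=1; free=2−1=1
SNF(R) diag = [3] → torsion [3]

Answer: M ≅ ℤ^1 ⊕ ℤ/3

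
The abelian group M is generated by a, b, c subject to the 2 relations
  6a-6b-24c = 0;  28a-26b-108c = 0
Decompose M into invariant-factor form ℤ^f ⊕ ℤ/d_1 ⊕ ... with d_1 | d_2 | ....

rank_ℚ(R)=2; free=3−2=1
SNF(R) diag = [2, 6] → torsion [2, 6]

Answer: M ≅ ℤ^1 ⊕ ℤ/2 ⊕ ℤ/6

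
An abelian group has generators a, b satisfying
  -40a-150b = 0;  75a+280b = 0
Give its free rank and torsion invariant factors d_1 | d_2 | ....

Answer: M ≅ ℤ/5 ⊕ ℤ/10

Derivation:
rank_ℚ(R)=2; free=2−2=0
SNF(R) diag = [5, 10] → torsion [5, 10]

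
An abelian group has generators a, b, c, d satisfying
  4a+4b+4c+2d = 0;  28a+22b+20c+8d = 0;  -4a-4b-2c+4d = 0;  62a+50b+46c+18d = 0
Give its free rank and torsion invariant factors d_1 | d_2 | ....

Answer: M ≅ ℤ/2 ⊕ ℤ/2 ⊕ ℤ/2 ⊕ ℤ/6

Derivation:
rank_ℚ(R)=4; free=4−4=0
SNF(R) diag = [2, 2, 2, 6] → torsion [2, 2, 2, 6]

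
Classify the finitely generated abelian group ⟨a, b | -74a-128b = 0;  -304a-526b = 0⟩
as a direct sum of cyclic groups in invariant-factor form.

Answer: M ≅ ℤ/2 ⊕ ℤ/6

Derivation:
rank_ℚ(R)=2; free=2−2=0
SNF(R) diag = [2, 6] → torsion [2, 6]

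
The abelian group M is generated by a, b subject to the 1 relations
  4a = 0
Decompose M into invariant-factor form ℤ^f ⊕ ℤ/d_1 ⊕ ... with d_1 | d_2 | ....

Answer: M ≅ ℤ^1 ⊕ ℤ/4

Derivation:
rank_ℚ(R)=1; free=2−1=1
SNF(R) diag = [4] → torsion [4]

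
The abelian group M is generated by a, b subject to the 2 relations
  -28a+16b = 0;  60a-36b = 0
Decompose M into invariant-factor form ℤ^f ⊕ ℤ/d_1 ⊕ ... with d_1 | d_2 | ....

rank_ℚ(R)=2; free=2−2=0
SNF(R) diag = [4, 12] → torsion [4, 12]

Answer: M ≅ ℤ/4 ⊕ ℤ/12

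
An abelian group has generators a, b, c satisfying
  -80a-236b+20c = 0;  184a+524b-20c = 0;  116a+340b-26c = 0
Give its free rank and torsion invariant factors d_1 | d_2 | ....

rank_ℚ(R)=3; free=3−3=0
SNF(R) diag = [2, 4, 8] → torsion [2, 4, 8]

Answer: M ≅ ℤ/2 ⊕ ℤ/4 ⊕ ℤ/8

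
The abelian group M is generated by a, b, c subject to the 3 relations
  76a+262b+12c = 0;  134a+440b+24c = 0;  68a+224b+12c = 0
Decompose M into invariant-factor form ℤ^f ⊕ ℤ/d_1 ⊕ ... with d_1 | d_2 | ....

rank_ℚ(R)=3; free=3−3=0
SNF(R) diag = [2, 6, 12] → torsion [2, 6, 12]

Answer: M ≅ ℤ/2 ⊕ ℤ/6 ⊕ ℤ/12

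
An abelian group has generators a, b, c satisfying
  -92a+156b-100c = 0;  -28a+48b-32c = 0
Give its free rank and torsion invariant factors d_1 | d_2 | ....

Answer: M ≅ ℤ^1 ⊕ ℤ/4 ⊕ ℤ/12

Derivation:
rank_ℚ(R)=2; free=3−2=1
SNF(R) diag = [4, 12] → torsion [4, 12]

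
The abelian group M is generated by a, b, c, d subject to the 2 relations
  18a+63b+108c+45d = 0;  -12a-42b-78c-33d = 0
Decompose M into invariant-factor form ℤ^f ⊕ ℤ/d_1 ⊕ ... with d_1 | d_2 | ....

Answer: M ≅ ℤ^2 ⊕ ℤ/3 ⊕ ℤ/9

Derivation:
rank_ℚ(R)=2; free=4−2=2
SNF(R) diag = [3, 9] → torsion [3, 9]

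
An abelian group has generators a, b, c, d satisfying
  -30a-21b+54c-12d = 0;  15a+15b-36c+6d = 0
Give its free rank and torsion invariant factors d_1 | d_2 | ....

Answer: M ≅ ℤ^2 ⊕ ℤ/3 ⊕ ℤ/9

Derivation:
rank_ℚ(R)=2; free=4−2=2
SNF(R) diag = [3, 9] → torsion [3, 9]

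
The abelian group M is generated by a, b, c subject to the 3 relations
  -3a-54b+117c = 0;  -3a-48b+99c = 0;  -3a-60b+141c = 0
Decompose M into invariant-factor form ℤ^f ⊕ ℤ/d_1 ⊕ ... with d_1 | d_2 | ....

rank_ℚ(R)=3; free=3−3=0
SNF(R) diag = [3, 6, 6] → torsion [3, 6, 6]

Answer: M ≅ ℤ/3 ⊕ ℤ/6 ⊕ ℤ/6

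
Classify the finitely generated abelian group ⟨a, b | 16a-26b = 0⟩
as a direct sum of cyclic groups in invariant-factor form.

Answer: M ≅ ℤ^1 ⊕ ℤ/2

Derivation:
rank_ℚ(R)=1; free=2−1=1
SNF(R) diag = [2] → torsion [2]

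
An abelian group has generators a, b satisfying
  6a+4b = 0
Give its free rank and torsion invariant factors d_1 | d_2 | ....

Answer: M ≅ ℤ^1 ⊕ ℤ/2

Derivation:
rank_ℚ(R)=1; free=2−1=1
SNF(R) diag = [2] → torsion [2]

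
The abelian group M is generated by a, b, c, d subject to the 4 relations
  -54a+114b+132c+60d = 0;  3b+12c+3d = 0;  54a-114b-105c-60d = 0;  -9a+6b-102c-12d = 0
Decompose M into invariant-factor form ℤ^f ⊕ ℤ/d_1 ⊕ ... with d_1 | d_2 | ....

Answer: M ≅ ℤ/3 ⊕ ℤ/9 ⊕ ℤ/27 ⊕ ℤ/54

Derivation:
rank_ℚ(R)=4; free=4−4=0
SNF(R) diag = [3, 9, 27, 54] → torsion [3, 9, 27, 54]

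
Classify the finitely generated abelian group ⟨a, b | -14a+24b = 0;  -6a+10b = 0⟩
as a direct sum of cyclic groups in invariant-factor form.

Answer: M ≅ ℤ/2 ⊕ ℤ/2

Derivation:
rank_ℚ(R)=2; free=2−2=0
SNF(R) diag = [2, 2] → torsion [2, 2]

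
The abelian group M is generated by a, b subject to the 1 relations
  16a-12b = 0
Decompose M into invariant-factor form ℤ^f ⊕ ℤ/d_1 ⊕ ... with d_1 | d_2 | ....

Answer: M ≅ ℤ^1 ⊕ ℤ/4

Derivation:
rank_ℚ(R)=1; free=2−1=1
SNF(R) diag = [4] → torsion [4]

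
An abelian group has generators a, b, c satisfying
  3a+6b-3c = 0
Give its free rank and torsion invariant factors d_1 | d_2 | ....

Answer: M ≅ ℤ^2 ⊕ ℤ/3

Derivation:
rank_ℚ(R)=1; free=3−1=2
SNF(R) diag = [3] → torsion [3]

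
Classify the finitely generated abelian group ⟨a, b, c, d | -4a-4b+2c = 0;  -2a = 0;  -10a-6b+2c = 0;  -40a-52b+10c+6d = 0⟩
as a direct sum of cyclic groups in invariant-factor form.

Answer: M ≅ ℤ/2 ⊕ ℤ/2 ⊕ ℤ/2 ⊕ ℤ/6

Derivation:
rank_ℚ(R)=4; free=4−4=0
SNF(R) diag = [2, 2, 2, 6] → torsion [2, 2, 2, 6]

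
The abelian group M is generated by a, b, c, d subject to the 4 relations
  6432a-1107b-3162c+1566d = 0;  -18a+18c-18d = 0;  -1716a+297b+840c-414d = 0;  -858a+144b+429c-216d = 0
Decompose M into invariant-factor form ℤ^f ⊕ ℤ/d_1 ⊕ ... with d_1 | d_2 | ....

Answer: M ≅ ℤ/3 ⊕ ℤ/9 ⊕ ℤ/18 ⊕ ℤ/36

Derivation:
rank_ℚ(R)=4; free=4−4=0
SNF(R) diag = [3, 9, 18, 36] → torsion [3, 9, 18, 36]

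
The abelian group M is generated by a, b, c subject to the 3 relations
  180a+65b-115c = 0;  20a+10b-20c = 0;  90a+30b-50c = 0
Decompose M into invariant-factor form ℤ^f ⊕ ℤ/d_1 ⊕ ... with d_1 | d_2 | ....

Answer: M ≅ ℤ/5 ⊕ ℤ/10 ⊕ ℤ/10

Derivation:
rank_ℚ(R)=3; free=3−3=0
SNF(R) diag = [5, 10, 10] → torsion [5, 10, 10]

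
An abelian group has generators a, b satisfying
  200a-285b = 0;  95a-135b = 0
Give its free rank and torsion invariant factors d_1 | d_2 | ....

Answer: M ≅ ℤ/5 ⊕ ℤ/15

Derivation:
rank_ℚ(R)=2; free=2−2=0
SNF(R) diag = [5, 15] → torsion [5, 15]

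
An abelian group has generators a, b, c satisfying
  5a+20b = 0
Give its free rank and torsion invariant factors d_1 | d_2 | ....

Answer: M ≅ ℤ^2 ⊕ ℤ/5

Derivation:
rank_ℚ(R)=1; free=3−1=2
SNF(R) diag = [5] → torsion [5]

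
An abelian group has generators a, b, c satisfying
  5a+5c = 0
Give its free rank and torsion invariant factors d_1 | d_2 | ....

rank_ℚ(R)=1; free=3−1=2
SNF(R) diag = [5] → torsion [5]

Answer: M ≅ ℤ^2 ⊕ ℤ/5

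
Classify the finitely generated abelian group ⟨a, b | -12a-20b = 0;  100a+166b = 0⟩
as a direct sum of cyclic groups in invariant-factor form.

rank_ℚ(R)=2; free=2−2=0
SNF(R) diag = [2, 4] → torsion [2, 4]

Answer: M ≅ ℤ/2 ⊕ ℤ/4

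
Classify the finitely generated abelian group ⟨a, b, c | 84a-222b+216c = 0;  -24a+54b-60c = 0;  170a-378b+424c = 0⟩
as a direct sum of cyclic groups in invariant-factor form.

Answer: M ≅ ℤ/2 ⊕ ℤ/6 ⊕ ℤ/12

Derivation:
rank_ℚ(R)=3; free=3−3=0
SNF(R) diag = [2, 6, 12] → torsion [2, 6, 12]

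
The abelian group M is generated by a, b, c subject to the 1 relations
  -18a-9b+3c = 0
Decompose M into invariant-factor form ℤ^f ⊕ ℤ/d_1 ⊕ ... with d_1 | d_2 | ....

Answer: M ≅ ℤ^2 ⊕ ℤ/3

Derivation:
rank_ℚ(R)=1; free=3−1=2
SNF(R) diag = [3] → torsion [3]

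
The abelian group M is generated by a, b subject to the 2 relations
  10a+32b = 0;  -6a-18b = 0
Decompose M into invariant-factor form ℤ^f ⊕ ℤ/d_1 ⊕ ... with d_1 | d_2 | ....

rank_ℚ(R)=2; free=2−2=0
SNF(R) diag = [2, 6] → torsion [2, 6]

Answer: M ≅ ℤ/2 ⊕ ℤ/6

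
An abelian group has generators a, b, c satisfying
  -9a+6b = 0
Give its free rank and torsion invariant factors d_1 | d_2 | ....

rank_ℚ(R)=1; free=3−1=2
SNF(R) diag = [3] → torsion [3]

Answer: M ≅ ℤ^2 ⊕ ℤ/3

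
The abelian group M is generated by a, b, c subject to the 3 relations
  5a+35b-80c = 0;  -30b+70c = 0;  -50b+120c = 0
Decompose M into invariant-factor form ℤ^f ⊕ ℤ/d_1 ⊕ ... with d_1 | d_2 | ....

Answer: M ≅ ℤ/5 ⊕ ℤ/10 ⊕ ℤ/10

Derivation:
rank_ℚ(R)=3; free=3−3=0
SNF(R) diag = [5, 10, 10] → torsion [5, 10, 10]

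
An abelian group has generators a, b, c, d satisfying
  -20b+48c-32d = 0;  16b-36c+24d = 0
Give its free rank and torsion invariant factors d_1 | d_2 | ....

Answer: M ≅ ℤ^2 ⊕ ℤ/4 ⊕ ℤ/4

Derivation:
rank_ℚ(R)=2; free=4−2=2
SNF(R) diag = [4, 4] → torsion [4, 4]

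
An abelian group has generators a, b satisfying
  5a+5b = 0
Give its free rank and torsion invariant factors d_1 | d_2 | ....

Answer: M ≅ ℤ^1 ⊕ ℤ/5

Derivation:
rank_ℚ(R)=1; free=2−1=1
SNF(R) diag = [5] → torsion [5]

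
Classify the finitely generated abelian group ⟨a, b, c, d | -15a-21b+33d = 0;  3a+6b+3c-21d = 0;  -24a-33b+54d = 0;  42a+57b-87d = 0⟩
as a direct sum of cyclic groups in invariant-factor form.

rank_ℚ(R)=4; free=4−4=0
SNF(R) diag = [3, 3, 3, 9] → torsion [3, 3, 3, 9]

Answer: M ≅ ℤ/3 ⊕ ℤ/3 ⊕ ℤ/3 ⊕ ℤ/9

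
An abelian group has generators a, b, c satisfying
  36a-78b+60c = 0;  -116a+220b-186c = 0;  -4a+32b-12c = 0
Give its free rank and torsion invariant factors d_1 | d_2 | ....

rank_ℚ(R)=3; free=3−3=0
SNF(R) diag = [2, 6, 12] → torsion [2, 6, 12]

Answer: M ≅ ℤ/2 ⊕ ℤ/6 ⊕ ℤ/12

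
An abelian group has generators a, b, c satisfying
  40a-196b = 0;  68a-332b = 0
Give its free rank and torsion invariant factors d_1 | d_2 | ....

rank_ℚ(R)=2; free=3−2=1
SNF(R) diag = [4, 12] → torsion [4, 12]

Answer: M ≅ ℤ^1 ⊕ ℤ/4 ⊕ ℤ/12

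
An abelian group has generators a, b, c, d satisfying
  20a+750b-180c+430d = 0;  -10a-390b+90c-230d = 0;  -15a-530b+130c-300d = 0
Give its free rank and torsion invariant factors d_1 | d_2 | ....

Answer: M ≅ ℤ^1 ⊕ ℤ/5 ⊕ ℤ/10 ⊕ ℤ/30

Derivation:
rank_ℚ(R)=3; free=4−3=1
SNF(R) diag = [5, 10, 30] → torsion [5, 10, 30]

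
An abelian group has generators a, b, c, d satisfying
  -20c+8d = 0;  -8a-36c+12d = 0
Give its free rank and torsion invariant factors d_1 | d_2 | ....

rank_ℚ(R)=2; free=4−2=2
SNF(R) diag = [4, 4] → torsion [4, 4]

Answer: M ≅ ℤ^2 ⊕ ℤ/4 ⊕ ℤ/4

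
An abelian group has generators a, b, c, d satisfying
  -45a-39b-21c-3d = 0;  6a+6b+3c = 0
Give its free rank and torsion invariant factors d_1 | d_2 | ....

Answer: M ≅ ℤ^2 ⊕ ℤ/3 ⊕ ℤ/3

Derivation:
rank_ℚ(R)=2; free=4−2=2
SNF(R) diag = [3, 3] → torsion [3, 3]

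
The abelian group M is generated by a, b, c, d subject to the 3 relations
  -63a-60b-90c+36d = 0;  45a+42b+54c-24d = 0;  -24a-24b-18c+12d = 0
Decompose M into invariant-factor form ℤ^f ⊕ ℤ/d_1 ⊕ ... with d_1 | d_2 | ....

rank_ℚ(R)=3; free=4−3=1
SNF(R) diag = [3, 6, 6] → torsion [3, 6, 6]

Answer: M ≅ ℤ^1 ⊕ ℤ/3 ⊕ ℤ/6 ⊕ ℤ/6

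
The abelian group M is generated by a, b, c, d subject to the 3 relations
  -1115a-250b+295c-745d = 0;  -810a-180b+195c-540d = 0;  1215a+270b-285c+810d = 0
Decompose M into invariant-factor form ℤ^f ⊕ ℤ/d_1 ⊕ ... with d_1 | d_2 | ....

Answer: M ≅ ℤ^1 ⊕ ℤ/5 ⊕ ℤ/15 ⊕ ℤ/45

Derivation:
rank_ℚ(R)=3; free=4−3=1
SNF(R) diag = [5, 15, 45] → torsion [5, 15, 45]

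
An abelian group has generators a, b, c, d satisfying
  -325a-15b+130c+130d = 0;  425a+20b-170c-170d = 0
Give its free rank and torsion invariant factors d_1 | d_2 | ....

rank_ℚ(R)=2; free=4−2=2
SNF(R) diag = [5, 5] → torsion [5, 5]

Answer: M ≅ ℤ^2 ⊕ ℤ/5 ⊕ ℤ/5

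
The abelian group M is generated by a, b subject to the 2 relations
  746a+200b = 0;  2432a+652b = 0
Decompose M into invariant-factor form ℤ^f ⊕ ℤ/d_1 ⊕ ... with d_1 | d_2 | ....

Answer: M ≅ ℤ/2 ⊕ ℤ/4

Derivation:
rank_ℚ(R)=2; free=2−2=0
SNF(R) diag = [2, 4] → torsion [2, 4]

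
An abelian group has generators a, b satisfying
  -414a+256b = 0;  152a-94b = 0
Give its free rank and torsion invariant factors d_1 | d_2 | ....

Answer: M ≅ ℤ/2 ⊕ ℤ/2

Derivation:
rank_ℚ(R)=2; free=2−2=0
SNF(R) diag = [2, 2] → torsion [2, 2]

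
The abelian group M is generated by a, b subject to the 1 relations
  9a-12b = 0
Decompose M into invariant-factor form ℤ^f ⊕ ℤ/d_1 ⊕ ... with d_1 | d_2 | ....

Answer: M ≅ ℤ^1 ⊕ ℤ/3

Derivation:
rank_ℚ(R)=1; free=2−1=1
SNF(R) diag = [3] → torsion [3]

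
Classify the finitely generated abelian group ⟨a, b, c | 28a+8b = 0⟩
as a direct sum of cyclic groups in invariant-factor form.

rank_ℚ(R)=1; free=3−1=2
SNF(R) diag = [4] → torsion [4]

Answer: M ≅ ℤ^2 ⊕ ℤ/4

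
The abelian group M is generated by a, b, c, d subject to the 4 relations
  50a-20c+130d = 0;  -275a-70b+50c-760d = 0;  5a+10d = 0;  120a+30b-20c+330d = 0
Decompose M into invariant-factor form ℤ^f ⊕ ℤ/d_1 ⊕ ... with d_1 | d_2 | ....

rank_ℚ(R)=4; free=4−4=0
SNF(R) diag = [5, 10, 10, 30] → torsion [5, 10, 10, 30]

Answer: M ≅ ℤ/5 ⊕ ℤ/10 ⊕ ℤ/10 ⊕ ℤ/30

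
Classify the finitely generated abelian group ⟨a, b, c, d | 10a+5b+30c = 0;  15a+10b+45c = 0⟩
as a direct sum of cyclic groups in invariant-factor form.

rank_ℚ(R)=2; free=4−2=2
SNF(R) diag = [5, 5] → torsion [5, 5]

Answer: M ≅ ℤ^2 ⊕ ℤ/5 ⊕ ℤ/5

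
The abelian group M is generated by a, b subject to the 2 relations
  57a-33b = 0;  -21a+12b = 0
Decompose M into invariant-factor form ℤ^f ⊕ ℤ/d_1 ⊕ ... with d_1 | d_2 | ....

Answer: M ≅ ℤ/3 ⊕ ℤ/3

Derivation:
rank_ℚ(R)=2; free=2−2=0
SNF(R) diag = [3, 3] → torsion [3, 3]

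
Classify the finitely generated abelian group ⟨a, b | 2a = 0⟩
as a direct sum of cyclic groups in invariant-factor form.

rank_ℚ(R)=1; free=2−1=1
SNF(R) diag = [2] → torsion [2]

Answer: M ≅ ℤ^1 ⊕ ℤ/2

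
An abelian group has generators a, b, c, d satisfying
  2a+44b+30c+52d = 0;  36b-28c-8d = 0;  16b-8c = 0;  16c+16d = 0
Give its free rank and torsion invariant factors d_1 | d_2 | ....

rank_ℚ(R)=4; free=4−4=0
SNF(R) diag = [2, 4, 8, 16] → torsion [2, 4, 8, 16]

Answer: M ≅ ℤ/2 ⊕ ℤ/4 ⊕ ℤ/8 ⊕ ℤ/16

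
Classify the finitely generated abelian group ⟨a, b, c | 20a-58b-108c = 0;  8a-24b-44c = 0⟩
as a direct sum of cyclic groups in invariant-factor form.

rank_ℚ(R)=2; free=3−2=1
SNF(R) diag = [2, 4] → torsion [2, 4]

Answer: M ≅ ℤ^1 ⊕ ℤ/2 ⊕ ℤ/4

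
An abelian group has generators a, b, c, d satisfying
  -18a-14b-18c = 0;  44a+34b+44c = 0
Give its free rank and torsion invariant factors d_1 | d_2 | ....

rank_ℚ(R)=2; free=4−2=2
SNF(R) diag = [2, 2] → torsion [2, 2]

Answer: M ≅ ℤ^2 ⊕ ℤ/2 ⊕ ℤ/2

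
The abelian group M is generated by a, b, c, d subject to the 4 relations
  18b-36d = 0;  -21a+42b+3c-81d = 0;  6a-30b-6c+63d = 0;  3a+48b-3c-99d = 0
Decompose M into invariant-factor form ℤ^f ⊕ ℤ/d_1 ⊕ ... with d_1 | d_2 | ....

rank_ℚ(R)=4; free=4−4=0
SNF(R) diag = [3, 9, 18, 18] → torsion [3, 9, 18, 18]

Answer: M ≅ ℤ/3 ⊕ ℤ/9 ⊕ ℤ/18 ⊕ ℤ/18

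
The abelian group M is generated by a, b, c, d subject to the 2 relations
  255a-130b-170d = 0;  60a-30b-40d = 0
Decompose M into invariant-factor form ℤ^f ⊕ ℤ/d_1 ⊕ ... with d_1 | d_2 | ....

rank_ℚ(R)=2; free=4−2=2
SNF(R) diag = [5, 10] → torsion [5, 10]

Answer: M ≅ ℤ^2 ⊕ ℤ/5 ⊕ ℤ/10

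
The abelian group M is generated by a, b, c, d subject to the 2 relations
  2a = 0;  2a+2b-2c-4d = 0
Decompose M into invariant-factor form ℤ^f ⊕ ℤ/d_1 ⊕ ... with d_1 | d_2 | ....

Answer: M ≅ ℤ^2 ⊕ ℤ/2 ⊕ ℤ/2

Derivation:
rank_ℚ(R)=2; free=4−2=2
SNF(R) diag = [2, 2] → torsion [2, 2]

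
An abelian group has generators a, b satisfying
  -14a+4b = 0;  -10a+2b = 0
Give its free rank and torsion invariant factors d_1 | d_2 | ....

rank_ℚ(R)=2; free=2−2=0
SNF(R) diag = [2, 6] → torsion [2, 6]

Answer: M ≅ ℤ/2 ⊕ ℤ/6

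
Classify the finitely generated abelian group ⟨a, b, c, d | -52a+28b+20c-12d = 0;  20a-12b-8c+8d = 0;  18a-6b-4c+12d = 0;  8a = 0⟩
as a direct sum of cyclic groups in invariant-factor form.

rank_ℚ(R)=4; free=4−4=0
SNF(R) diag = [2, 4, 8, 16] → torsion [2, 4, 8, 16]

Answer: M ≅ ℤ/2 ⊕ ℤ/4 ⊕ ℤ/8 ⊕ ℤ/16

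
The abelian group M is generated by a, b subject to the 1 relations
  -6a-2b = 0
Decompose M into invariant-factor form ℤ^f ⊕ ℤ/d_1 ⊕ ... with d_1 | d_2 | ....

rank_ℚ(R)=1; free=2−1=1
SNF(R) diag = [2] → torsion [2]

Answer: M ≅ ℤ^1 ⊕ ℤ/2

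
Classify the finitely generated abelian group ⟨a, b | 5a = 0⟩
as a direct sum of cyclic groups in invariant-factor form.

rank_ℚ(R)=1; free=2−1=1
SNF(R) diag = [5] → torsion [5]

Answer: M ≅ ℤ^1 ⊕ ℤ/5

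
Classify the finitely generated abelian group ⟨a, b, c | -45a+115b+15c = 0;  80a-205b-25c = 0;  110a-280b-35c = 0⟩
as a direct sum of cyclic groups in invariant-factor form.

rank_ℚ(R)=3; free=3−3=0
SNF(R) diag = [5, 5, 5] → torsion [5, 5, 5]

Answer: M ≅ ℤ/5 ⊕ ℤ/5 ⊕ ℤ/5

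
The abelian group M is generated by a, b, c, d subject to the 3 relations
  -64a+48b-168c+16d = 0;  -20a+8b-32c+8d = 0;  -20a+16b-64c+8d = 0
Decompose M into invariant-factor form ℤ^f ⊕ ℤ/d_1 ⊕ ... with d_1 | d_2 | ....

Answer: M ≅ ℤ^1 ⊕ ℤ/4 ⊕ ℤ/8 ⊕ ℤ/24

Derivation:
rank_ℚ(R)=3; free=4−3=1
SNF(R) diag = [4, 8, 24] → torsion [4, 8, 24]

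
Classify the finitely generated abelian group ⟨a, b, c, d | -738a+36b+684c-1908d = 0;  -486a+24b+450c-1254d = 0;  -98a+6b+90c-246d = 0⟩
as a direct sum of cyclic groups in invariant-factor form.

Answer: M ≅ ℤ^1 ⊕ ℤ/2 ⊕ ℤ/6 ⊕ ℤ/18

Derivation:
rank_ℚ(R)=3; free=4−3=1
SNF(R) diag = [2, 6, 18] → torsion [2, 6, 18]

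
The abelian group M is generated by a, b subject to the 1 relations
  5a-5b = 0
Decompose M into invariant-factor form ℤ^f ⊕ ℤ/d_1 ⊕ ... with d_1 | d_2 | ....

rank_ℚ(R)=1; free=2−1=1
SNF(R) diag = [5] → torsion [5]

Answer: M ≅ ℤ^1 ⊕ ℤ/5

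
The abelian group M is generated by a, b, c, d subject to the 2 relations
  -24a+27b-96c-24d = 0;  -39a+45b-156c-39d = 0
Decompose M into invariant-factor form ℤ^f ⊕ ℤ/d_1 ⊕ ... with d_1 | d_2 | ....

Answer: M ≅ ℤ^2 ⊕ ℤ/3 ⊕ ℤ/9

Derivation:
rank_ℚ(R)=2; free=4−2=2
SNF(R) diag = [3, 9] → torsion [3, 9]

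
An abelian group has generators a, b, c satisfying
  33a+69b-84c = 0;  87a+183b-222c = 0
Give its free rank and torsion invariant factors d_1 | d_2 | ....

Answer: M ≅ ℤ^1 ⊕ ℤ/3 ⊕ ℤ/6

Derivation:
rank_ℚ(R)=2; free=3−2=1
SNF(R) diag = [3, 6] → torsion [3, 6]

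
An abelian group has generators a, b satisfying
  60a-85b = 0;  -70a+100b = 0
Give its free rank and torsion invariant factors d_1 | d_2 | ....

rank_ℚ(R)=2; free=2−2=0
SNF(R) diag = [5, 10] → torsion [5, 10]

Answer: M ≅ ℤ/5 ⊕ ℤ/10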